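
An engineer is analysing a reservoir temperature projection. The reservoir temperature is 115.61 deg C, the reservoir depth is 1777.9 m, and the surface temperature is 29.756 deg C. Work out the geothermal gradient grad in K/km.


grad = (T_res - T_surf) / d * 1000
grad = (115.61 - 29.756) / 1777.9 * 1000
grad = 48.28956 deg C/km
Convert: 48.28956 deg C/km * 1.0 = 48.290 K/km
grad = 48.290 K/km


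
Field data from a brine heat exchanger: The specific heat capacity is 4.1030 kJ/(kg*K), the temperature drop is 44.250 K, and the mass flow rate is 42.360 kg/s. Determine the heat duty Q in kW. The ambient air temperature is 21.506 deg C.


Q = mdot * cp * dT / 1000
Q = 42.360 * 4.1030 * 44.250 / 1000
Q = 7.690786 MW
Convert: 7.690786 MW * 1000.0 = 7690.8 kW
Q = 7690.8 kW


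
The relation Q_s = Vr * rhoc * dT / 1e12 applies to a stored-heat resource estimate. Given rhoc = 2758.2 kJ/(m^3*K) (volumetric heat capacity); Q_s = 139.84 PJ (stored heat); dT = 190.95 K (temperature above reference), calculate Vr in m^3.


Vr = Q_s * 1e12 / (rhoc * dT)
Vr = 139.84 * 1e12 / (2758.2 * 190.95)
Vr = 2.6551e+08 m^3


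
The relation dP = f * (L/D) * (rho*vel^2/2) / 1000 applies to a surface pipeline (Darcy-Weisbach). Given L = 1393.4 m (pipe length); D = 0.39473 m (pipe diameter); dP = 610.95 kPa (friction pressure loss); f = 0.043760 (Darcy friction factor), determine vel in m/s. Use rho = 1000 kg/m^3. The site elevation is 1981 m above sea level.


vel = sqrt(dP*1000*2*D / (f*L*rho))
vel = sqrt(610.95*1000*2*0.39473 / (0.043760*1393.4*1000))
vel = 2.8125 m/s


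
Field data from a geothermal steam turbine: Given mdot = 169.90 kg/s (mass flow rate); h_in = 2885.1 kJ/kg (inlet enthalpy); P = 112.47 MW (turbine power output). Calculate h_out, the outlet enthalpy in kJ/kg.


h_out = h_in - P * 1000 / mdot
h_out = 2885.1 - 112.47 * 1000 / 169.90
h_out = 2223.1 kJ/kg


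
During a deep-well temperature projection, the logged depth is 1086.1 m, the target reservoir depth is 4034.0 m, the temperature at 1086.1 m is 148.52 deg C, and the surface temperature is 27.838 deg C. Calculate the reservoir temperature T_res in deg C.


Step 1: grad = (T_d1 - T_surf)/d1 * 1000 = (148.52 - 27.838)/1086.1 * 1000 = 111.1150 deg C/km
Step 2: T_res = T_surf + grad*d2/1000 = 27.838 + 111.1150*4034.0/1000 = 476.08 deg C
T_res = 476.08 deg C


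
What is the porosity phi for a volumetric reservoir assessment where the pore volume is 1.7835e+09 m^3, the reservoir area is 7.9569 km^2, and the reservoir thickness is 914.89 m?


phi = Vp / (A * 1e6 * hr)
phi = 1.7835e+09 / (7.9569 * 1e6 * 914.89)
phi = 0.24500


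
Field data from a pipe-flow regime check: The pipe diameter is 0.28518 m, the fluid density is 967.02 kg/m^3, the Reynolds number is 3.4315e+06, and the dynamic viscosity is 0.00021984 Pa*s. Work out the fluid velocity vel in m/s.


vel = Re * mu / (rho * D)
vel = 3.4315e+06 * 0.00021984 / (967.02 * 0.28518)
vel = 2.7355 m/s


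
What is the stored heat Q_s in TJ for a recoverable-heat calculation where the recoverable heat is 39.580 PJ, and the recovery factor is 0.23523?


Q_s = Q_rec / RF
Q_s = 39.580 / 0.23523
Q_s = 168.2609 PJ
Convert: 168.2609 PJ * 1000.0 = 1.6826e+05 TJ
Q_s = 1.6826e+05 TJ


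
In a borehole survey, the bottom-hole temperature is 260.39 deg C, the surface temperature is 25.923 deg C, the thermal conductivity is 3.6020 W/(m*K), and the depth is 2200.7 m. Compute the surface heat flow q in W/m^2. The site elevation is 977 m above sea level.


Step 1: grad = (T_d - T_surf)/d * 1000 = (260.39 - 25.923)/2200.7 * 1000 = 106.5420 deg C/km
Step 2: q = k * grad / 1000 = 3.602 * 106.5420 / 1000 = 0.38376 W/m^2
q = 0.38376 W/m^2


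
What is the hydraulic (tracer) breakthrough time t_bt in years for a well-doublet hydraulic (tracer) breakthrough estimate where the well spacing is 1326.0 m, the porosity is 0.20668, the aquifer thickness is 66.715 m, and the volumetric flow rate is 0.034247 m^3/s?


t_bt = pi * hr * phi * L^2 / (3 * Qv) / (365.25*86400)
t_bt = pi * 66.715 * 0.20668 * 1326.0^2 / (3 * 0.034247) / (365.25*86400)
t_bt = 23.492 years


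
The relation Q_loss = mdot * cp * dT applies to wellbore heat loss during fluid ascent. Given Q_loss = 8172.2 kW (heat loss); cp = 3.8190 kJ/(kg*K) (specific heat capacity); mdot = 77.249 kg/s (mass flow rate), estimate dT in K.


dT = Q_loss / (mdot * cp)
dT = 8172.2 / (77.249 * 3.8190)
dT = 27.701 K


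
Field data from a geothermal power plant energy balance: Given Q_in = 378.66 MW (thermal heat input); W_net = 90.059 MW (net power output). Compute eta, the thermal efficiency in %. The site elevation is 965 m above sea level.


eta = W_net / Q_in * 100
eta = 90.059 / 378.66 * 100
eta = 23.784 %


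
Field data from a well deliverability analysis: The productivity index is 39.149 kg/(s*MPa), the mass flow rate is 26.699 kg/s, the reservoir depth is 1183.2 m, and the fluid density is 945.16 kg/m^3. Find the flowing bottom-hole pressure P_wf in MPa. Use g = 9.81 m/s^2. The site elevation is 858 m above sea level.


Step 1: P_i = rho*g*h/1e6 = 945.16*9.81*1183.2/1e6 = 10.97065 MPa
Step 2: P_wf = P_i - mdot/PI = 10.97065 - 26.699/39.149 = 10.289 MPa
P_wf = 10.289 MPa


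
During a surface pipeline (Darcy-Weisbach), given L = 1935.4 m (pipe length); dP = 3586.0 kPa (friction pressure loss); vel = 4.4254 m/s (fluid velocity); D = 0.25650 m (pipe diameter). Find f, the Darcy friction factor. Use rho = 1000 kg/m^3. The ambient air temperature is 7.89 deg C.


f = dP*1000 / ((L/D)*(rho*vel^2/2))
f = 3586.0*1000 / ((1935.4/0.25650)*(1000*4.4254^2/2))
f = 0.048535


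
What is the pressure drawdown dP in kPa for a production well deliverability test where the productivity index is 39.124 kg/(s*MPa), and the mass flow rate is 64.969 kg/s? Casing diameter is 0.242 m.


dP = mdot * 1000 / PI
dP = 64.969 * 1000 / 39.124
dP = 1660.6 kPa


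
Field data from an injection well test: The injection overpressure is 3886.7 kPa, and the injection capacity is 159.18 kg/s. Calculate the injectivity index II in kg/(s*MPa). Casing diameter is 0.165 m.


II = mdot * 1000 / dP
II = 159.18 * 1000 / 3886.7
II = 40.955 kg/(s*MPa)


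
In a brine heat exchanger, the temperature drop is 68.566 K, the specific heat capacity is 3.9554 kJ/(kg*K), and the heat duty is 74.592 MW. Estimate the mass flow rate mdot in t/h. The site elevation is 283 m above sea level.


mdot = Q * 1000 / (cp * dT)
mdot = 74.592 * 1000 / (3.9554 * 68.566)
mdot = 275.0382 kg/s
Convert: 275.0382 kg/s * 3.6 = 990.14 t/h
mdot = 990.14 t/h


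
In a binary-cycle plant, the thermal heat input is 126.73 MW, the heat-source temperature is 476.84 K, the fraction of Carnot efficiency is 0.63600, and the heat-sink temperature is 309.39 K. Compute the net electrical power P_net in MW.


Step 1: eta = (1 - Tc/Th)*f = (1 - 309.39/476.84)*0.636 = 0.2233416
Step 2: P_net = eta * Q_in = 0.2233416 * 126.73 = 28.304 MW
P_net = 28.304 MW


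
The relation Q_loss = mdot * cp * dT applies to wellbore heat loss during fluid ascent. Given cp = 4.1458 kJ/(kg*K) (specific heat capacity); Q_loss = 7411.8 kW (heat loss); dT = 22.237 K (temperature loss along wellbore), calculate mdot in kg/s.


mdot = Q_loss / (cp * dT)
mdot = 7411.8 / (4.1458 * 22.237)
mdot = 80.397 kg/s


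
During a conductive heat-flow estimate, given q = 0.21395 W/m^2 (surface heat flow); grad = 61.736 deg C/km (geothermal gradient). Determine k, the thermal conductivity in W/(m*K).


k = q * 1000 / grad
k = 0.21395 * 1000 / 61.736
k = 3.4656 W/(m*K)


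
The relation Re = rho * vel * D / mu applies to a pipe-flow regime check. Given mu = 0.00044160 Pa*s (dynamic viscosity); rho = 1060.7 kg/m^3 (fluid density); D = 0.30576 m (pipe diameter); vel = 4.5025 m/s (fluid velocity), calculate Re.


Re = rho * vel * D / mu
Re = 1060.7 * 4.5025 * 0.30576 / 0.00044160
Re = 3.3067e+06


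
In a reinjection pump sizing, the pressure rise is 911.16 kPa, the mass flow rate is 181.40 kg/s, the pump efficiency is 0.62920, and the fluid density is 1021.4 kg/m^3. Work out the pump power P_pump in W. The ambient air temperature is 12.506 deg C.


P_pump = mdot * dP / (rho * eta)
P_pump = 181.40 * 911.16 / (1021.4 * 0.62920)
P_pump = 257.1860 kW
Convert: 257.1860 kW * 1000.0 = 2.5719e+05 W
P_pump = 2.5719e+05 W


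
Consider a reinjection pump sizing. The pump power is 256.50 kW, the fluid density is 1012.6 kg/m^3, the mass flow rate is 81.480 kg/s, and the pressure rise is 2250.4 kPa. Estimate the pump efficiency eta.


eta = mdot * dP / (rho * P_pump)
eta = 81.480 * 2250.4 / (1012.6 * 256.50)
eta = 0.70597


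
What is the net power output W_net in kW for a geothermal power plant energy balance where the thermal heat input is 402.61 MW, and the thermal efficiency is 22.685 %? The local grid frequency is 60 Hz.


W_net = eta / 100 * Q_in
W_net = 22.685 / 100 * 402.61
W_net = 91.33208 MW
Convert: 91.33208 MW * 1000.0 = 91332 kW
W_net = 91332 kW


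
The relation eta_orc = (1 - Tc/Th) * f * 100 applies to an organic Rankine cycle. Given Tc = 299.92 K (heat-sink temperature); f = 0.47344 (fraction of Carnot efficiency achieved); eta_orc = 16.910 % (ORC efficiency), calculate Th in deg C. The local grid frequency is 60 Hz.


Th = Tc / (1 - (eta_orc/100)/f)
Th = 299.92 / (1 - (16.910/100)/0.47344)
Th = 466.5641 K
Convert to deg C: 466.5641 - 273.15 = 193.41 deg C
Th = 193.41 deg C


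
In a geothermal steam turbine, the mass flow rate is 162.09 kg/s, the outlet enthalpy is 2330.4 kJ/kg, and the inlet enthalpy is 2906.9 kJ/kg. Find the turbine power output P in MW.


P = mdot * (h_in - h_out) / 1000
P = 162.09 * (2906.9 - 2330.4) / 1000
P = 93.445 MW


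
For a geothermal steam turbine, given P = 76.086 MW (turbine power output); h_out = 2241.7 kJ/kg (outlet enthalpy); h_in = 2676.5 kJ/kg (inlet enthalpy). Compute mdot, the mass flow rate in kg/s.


mdot = P * 1000 / (h_in - h_out)
mdot = 76.086 * 1000 / (2676.5 - 2241.7)
mdot = 174.99 kg/s


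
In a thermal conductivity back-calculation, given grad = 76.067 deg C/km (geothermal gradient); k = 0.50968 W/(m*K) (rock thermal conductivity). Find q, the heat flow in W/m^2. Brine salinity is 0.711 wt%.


q = k * grad / 1000
q = 0.50968 * 76.067 / 1000
q = 0.038770 W/m^2


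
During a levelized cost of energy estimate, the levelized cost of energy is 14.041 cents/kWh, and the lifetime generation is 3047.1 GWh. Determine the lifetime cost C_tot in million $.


C_tot = LCOE / 100 * E_tot
C_tot = 14.041 / 100 * 3047.1
C_tot = 427.84 million $


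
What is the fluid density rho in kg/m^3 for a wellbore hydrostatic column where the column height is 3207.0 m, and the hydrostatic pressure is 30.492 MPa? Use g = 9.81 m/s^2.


rho = P * 1e6 / (g * h)
rho = 30.492 * 1e6 / (9.81 * 3207.0)
rho = 969.21 kg/m^3


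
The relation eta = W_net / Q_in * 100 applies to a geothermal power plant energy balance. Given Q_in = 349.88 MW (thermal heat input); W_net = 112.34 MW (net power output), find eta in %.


eta = W_net / Q_in * 100
eta = 112.34 / 349.88 * 100
eta = 32.108 %


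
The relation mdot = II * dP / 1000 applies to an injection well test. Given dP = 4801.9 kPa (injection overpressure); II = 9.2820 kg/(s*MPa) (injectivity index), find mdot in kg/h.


mdot = II * dP / 1000
mdot = 9.2820 * 4801.9 / 1000
mdot = 44.57124 kg/s
Convert: 44.57124 kg/s * 3600.0 = 1.6046e+05 kg/h
mdot = 1.6046e+05 kg/h


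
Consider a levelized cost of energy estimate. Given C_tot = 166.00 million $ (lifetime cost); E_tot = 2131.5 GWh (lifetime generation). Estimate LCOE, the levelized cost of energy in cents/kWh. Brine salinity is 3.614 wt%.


LCOE = C_tot / E_tot * 100
LCOE = 166.00 / 2131.5 * 100
LCOE = 7.7879 cents/kWh


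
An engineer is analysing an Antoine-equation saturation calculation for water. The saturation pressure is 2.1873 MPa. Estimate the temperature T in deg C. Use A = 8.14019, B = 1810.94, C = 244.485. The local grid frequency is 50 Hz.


T = B / (A - log10(P_sat * 760 / 0.101325)) - C
T = 1810.94 / (8.14019 - log10(2.1873 * 760 / 0.101325)) - 244.485
T = 216.88 deg C


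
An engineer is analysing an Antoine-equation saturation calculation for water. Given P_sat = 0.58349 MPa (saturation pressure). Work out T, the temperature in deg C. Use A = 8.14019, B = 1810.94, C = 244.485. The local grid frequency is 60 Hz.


T = B / (A - log10(P_sat * 760 / 0.101325)) - C
T = 1810.94 / (8.14019 - log10(0.58349 * 760 / 0.101325)) - 244.485
T = 158.03 deg C


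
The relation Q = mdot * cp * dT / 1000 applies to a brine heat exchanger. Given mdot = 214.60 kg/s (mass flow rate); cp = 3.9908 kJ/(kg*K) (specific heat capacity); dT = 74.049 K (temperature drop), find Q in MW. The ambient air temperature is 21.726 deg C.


Q = mdot * cp * dT / 1000
Q = 214.60 * 3.9908 * 74.049 / 1000
Q = 63.417 MW


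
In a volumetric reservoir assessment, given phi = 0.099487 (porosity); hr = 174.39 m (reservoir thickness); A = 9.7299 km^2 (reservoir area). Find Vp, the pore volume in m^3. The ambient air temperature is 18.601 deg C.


Vp = A * 1e6 * hr * phi
Vp = 9.7299 * 1e6 * 174.39 * 0.099487
Vp = 1.6881e+08 m^3


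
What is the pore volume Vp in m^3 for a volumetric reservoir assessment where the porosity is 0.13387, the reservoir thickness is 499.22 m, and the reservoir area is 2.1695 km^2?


Vp = A * 1e6 * hr * phi
Vp = 2.1695 * 1e6 * 499.22 * 0.13387
Vp = 1.4499e+08 m^3


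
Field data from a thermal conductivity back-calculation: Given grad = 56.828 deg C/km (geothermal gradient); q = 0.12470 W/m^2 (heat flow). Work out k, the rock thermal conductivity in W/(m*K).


k = q / (grad / 1000)
k = 0.12470 / (56.828 / 1000)
k = 2.1943 W/(m*K)


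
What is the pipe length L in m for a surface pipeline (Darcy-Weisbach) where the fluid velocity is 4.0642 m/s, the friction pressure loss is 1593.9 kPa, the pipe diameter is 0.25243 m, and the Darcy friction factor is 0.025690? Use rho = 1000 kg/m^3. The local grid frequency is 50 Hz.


L = dP*1000*D / (f*rho*vel^2/2)
L = 1593.9*1000*0.25243 / (0.025690*1000*4.0642^2/2)
L = 1896.3 m


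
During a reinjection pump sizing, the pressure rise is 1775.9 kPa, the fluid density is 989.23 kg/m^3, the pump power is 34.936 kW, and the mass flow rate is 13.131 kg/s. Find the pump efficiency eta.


eta = mdot * dP / (rho * P_pump)
eta = 13.131 * 1775.9 / (989.23 * 34.936)
eta = 0.67475


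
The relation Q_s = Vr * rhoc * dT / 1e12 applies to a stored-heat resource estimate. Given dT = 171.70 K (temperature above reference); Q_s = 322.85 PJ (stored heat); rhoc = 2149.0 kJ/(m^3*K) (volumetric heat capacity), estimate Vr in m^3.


Vr = Q_s * 1e12 / (rhoc * dT)
Vr = 322.85 * 1e12 / (2149.0 * 171.70)
Vr = 8.7497e+08 m^3


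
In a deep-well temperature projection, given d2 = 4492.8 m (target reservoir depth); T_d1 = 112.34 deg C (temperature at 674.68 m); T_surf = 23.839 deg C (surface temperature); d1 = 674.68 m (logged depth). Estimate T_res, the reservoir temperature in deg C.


Step 1: grad = (T_d1 - T_surf)/d1 * 1000 = (112.34 - 23.839)/674.68 * 1000 = 131.1748 deg C/km
Step 2: T_res = T_surf + grad*d2/1000 = 23.839 + 131.1748*4492.8/1000 = 613.18 deg C
T_res = 613.18 deg C


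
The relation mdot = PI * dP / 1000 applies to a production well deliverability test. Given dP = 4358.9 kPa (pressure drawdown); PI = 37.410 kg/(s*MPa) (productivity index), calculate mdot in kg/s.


mdot = PI * dP / 1000
mdot = 37.410 * 4358.9 / 1000
mdot = 163.07 kg/s


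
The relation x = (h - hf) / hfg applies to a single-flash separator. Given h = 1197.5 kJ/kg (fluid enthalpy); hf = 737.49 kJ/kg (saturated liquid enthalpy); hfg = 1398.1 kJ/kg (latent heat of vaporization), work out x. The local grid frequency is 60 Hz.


x = (h - hf) / hfg
x = (1197.5 - 737.49) / 1398.1
x = 0.32903


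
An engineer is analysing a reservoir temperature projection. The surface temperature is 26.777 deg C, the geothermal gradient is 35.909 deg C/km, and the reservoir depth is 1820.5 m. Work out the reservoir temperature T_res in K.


T_res = T_surf + grad * d / 1000
T_res = 26.777 + 35.909 * 1820.5 / 1000
T_res = 92.14933 deg C
Convert to K: 92.14933 + 273.15 = 365.30 K
T_res = 365.30 K


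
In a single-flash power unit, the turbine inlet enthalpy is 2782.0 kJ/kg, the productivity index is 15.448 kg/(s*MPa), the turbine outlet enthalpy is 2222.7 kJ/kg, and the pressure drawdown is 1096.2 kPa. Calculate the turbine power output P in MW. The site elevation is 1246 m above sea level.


Step 1: mdot = PI * dP / 1000 = 15.448 * 1096.2 / 1000 = 16.93410 kg/s
Step 2: P = mdot*(h_in - h_out)/1000 = 16.93410*(2782.0 - 2222.7)/1000 = 9.4712 MW
P = 9.4712 MW


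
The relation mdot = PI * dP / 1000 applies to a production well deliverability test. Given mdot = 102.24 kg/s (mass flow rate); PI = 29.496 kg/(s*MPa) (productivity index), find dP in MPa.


dP = mdot * 1000 / PI
dP = 102.24 * 1000 / 29.496
dP = 3466.233 kPa
Convert: 3466.233 kPa * 0.001 = 3.4662 MPa
dP = 3.4662 MPa


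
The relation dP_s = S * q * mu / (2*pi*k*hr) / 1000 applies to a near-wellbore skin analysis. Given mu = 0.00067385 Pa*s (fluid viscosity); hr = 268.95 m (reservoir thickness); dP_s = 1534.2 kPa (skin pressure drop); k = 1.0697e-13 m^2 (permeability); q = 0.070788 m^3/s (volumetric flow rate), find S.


S = dP_s * 1000 * 2*pi*k*hr / (q*mu)
S = 1534.2 * 1000 * 2*pi*1.0697e-13*268.95 / (0.070788*0.00067385)
S = 5.8140


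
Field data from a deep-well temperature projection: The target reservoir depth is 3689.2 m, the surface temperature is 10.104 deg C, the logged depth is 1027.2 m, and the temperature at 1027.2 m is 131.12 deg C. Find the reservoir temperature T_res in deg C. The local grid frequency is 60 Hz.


Step 1: grad = (T_d1 - T_surf)/d1 * 1000 = (131.12 - 10.104)/1027.2 * 1000 = 117.8115 deg C/km
Step 2: T_res = T_surf + grad*d2/1000 = 10.104 + 117.8115*3689.2/1000 = 444.73 deg C
T_res = 444.73 deg C


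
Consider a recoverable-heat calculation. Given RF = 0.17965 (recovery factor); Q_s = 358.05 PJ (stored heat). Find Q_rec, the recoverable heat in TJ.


Q_rec = Q_s * RF
Q_rec = 358.05 * 0.17965
Q_rec = 64.32368 PJ
Convert: 64.32368 PJ * 1000.0 = 64324 TJ
Q_rec = 64324 TJ


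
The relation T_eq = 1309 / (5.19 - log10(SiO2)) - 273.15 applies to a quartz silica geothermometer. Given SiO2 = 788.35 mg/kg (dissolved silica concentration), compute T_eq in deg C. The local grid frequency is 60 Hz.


T_eq = 1309 / (5.19 - log10(SiO2)) - 273.15
T_eq = 1309 / (5.19 - log10(788.35)) - 273.15
T_eq = 297.65 deg C


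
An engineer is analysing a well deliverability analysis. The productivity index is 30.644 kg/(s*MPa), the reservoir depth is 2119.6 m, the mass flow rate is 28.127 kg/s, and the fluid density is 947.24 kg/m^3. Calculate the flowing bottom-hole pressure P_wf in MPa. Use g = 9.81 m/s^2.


Step 1: P_i = rho*g*h/1e6 = 947.24*9.81*2119.6/1e6 = 19.69622 MPa
Step 2: P_wf = P_i - mdot/PI = 19.69622 - 28.127/30.644 = 18.778 MPa
P_wf = 18.778 MPa


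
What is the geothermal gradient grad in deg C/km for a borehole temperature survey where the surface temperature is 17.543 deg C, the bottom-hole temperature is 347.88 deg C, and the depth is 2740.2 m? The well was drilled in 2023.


grad = (T_d - T_surf) / d * 1000
grad = (347.88 - 17.543) / 2740.2 * 1000
grad = 120.55 deg C/km


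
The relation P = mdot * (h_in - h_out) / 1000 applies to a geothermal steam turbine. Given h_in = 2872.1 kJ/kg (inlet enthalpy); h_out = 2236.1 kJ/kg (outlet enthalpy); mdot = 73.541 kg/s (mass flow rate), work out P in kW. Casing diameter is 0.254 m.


P = mdot * (h_in - h_out) / 1000
P = 73.541 * (2872.1 - 2236.1) / 1000
P = 46.77208 MW
Convert: 46.77208 MW * 1000.0 = 46772 kW
P = 46772 kW


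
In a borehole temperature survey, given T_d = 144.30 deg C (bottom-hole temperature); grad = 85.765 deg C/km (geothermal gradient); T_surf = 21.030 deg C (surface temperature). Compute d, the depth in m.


d = (T_d - T_surf) / grad * 1000
d = (144.30 - 21.030) / 85.765 * 1000
d = 1437.3 m


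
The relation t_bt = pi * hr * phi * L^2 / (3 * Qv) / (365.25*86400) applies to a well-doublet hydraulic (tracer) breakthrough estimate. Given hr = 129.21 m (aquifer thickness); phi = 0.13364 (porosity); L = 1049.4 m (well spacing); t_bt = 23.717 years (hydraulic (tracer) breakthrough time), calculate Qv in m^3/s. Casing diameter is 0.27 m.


Qv = pi*hr*phi*L^2 / (3*t_bt*365.25*86400)
Qv = pi*129.21*0.13364*1049.4^2 / (3*23.717*365.25*86400)
Qv = 0.026606 m^3/s


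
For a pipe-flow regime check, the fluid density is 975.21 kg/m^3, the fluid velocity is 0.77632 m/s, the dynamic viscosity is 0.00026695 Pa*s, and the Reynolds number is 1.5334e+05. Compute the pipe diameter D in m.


D = Re * mu / (rho * vel)
D = 1.5334e+05 * 0.00026695 / (975.21 * 0.77632)
D = 0.054069 m


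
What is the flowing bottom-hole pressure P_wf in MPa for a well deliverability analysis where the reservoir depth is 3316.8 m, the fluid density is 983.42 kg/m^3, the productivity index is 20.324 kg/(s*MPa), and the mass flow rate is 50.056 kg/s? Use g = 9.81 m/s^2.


Step 1: P_i = rho*g*h/1e6 = 983.42*9.81*3316.8/1e6 = 31.99833 MPa
Step 2: P_wf = P_i - mdot/PI = 31.99833 - 50.056/20.324 = 29.535 MPa
P_wf = 29.535 MPa


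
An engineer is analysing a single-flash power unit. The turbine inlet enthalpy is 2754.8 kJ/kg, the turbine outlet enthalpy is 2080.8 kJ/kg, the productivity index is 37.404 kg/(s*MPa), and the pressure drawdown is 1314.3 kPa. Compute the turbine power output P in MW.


Step 1: mdot = PI * dP / 1000 = 37.404 * 1314.3 / 1000 = 49.16008 kg/s
Step 2: P = mdot*(h_in - h_out)/1000 = 49.16008*(2754.8 - 2080.8)/1000 = 33.134 MW
P = 33.134 MW


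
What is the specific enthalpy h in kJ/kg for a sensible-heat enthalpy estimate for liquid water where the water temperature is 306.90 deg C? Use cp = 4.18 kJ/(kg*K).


h = cp * T
h = 4.18 * 306.90
h = 1282.8 kJ/kg


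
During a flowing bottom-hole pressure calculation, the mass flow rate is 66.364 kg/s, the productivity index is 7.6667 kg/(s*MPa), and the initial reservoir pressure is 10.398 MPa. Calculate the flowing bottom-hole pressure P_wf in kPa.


P_wf = P_i - mdot / PI
P_wf = 10.398 - 66.364 / 7.6667
P_wf = 1.741864 MPa
Convert: 1.741864 MPa * 1000.0 = 1741.9 kPa
P_wf = 1741.9 kPa


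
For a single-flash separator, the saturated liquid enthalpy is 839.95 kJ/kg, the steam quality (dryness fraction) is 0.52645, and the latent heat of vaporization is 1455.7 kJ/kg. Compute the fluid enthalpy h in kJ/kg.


h = hf + x * hfg
h = 839.95 + 0.52645 * 1455.7
h = 1606.3 kJ/kg


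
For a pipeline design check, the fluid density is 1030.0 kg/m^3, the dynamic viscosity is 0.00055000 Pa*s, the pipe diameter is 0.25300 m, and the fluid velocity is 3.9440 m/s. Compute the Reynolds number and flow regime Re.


Step 1: Re = rho*vel*D/mu = 1030.0*3.944*0.253/0.00055 = 1.8687e+06
Step 2: Re = 1.8687e+06 > 4000, so flow is turbulent.
Re = 1.8687e+06 (turbulent)


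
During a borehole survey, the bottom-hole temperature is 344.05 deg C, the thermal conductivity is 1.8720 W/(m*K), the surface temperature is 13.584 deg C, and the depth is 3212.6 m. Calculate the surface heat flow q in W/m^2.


Step 1: grad = (T_d - T_surf)/d * 1000 = (344.05 - 13.584)/3212.6 * 1000 = 102.8656 deg C/km
Step 2: q = k * grad / 1000 = 1.872 * 102.8656 / 1000 = 0.19256 W/m^2
q = 0.19256 W/m^2


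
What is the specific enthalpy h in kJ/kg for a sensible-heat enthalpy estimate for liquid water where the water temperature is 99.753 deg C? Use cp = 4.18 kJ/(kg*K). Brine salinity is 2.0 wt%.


h = cp * T
h = 4.18 * 99.753
h = 416.97 kJ/kg


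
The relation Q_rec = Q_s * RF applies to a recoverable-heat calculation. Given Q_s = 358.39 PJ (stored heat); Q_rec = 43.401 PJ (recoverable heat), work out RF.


RF = Q_rec / Q_s
RF = 43.401 / 358.39
RF = 0.12110


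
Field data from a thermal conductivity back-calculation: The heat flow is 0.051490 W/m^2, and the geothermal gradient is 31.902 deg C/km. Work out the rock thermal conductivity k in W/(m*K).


k = q / (grad / 1000)
k = 0.051490 / (31.902 / 1000)
k = 1.6140 W/(m*K)


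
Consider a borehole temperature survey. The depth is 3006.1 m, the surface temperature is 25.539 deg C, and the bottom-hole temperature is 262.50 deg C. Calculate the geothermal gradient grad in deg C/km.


grad = (T_d - T_surf) / d * 1000
grad = (262.50 - 25.539) / 3006.1 * 1000
grad = 78.827 deg C/km


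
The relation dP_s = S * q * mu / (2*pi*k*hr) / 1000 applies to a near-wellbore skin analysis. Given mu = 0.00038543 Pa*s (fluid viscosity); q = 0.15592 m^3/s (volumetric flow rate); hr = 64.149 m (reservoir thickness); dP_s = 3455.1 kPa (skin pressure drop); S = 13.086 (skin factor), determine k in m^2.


k = S*q*mu / (2*pi*dP_s*1000*hr)
k = 13.086*0.15592*0.00038543 / (2*pi*3455.1*1000*64.149)
k = 5.6471e-13 m^2


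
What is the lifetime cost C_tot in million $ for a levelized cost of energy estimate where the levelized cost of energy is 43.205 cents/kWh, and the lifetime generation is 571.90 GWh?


C_tot = LCOE / 100 * E_tot
C_tot = 43.205 / 100 * 571.90
C_tot = 247.09 million $


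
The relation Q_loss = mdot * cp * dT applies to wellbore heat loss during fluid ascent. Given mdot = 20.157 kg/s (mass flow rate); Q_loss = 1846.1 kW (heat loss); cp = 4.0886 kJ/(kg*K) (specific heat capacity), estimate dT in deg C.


dT = Q_loss / (mdot * cp)
dT = 1846.1 / (20.157 * 4.0886)
dT = 22.40034 K
Convert (temperature difference, 1 K = 1 deg C): 22.40034 K = 22.40034 deg C
dT = 22.400 deg C


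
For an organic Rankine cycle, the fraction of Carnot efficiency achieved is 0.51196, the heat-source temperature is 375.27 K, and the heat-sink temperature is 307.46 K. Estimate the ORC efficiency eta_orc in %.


eta_orc = (1 - Tc/Th) * f * 100
eta_orc = (1 - 307.46/375.27) * 0.51196 * 100
eta_orc = 9.2509 %


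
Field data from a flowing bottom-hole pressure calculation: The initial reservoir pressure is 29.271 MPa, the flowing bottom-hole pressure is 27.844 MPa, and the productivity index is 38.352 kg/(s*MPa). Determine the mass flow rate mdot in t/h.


mdot = (P_i - P_wf) * PI
mdot = (29.271 - 27.844) * 38.352
mdot = 54.72830 kg/s
Convert: 54.72830 kg/s * 3.6 = 197.02 t/h
mdot = 197.02 t/h


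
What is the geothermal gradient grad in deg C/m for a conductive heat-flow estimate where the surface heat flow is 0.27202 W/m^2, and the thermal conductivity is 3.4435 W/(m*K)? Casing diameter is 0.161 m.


grad = q * 1000 / k
grad = 0.27202 * 1000 / 3.4435
grad = 78.99521 deg C/km
Convert: 78.99521 deg C/km * 0.001 = 0.078995 deg C/m
grad = 0.078995 deg C/m


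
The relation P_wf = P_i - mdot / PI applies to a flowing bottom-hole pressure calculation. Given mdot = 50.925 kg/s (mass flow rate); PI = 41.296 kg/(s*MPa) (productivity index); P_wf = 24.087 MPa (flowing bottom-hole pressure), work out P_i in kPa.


P_i = P_wf + mdot / PI
P_i = 24.087 + 50.925 / 41.296
P_i = 25.32017 MPa
Convert: 25.32017 MPa * 1000.0 = 25320 kPa
P_i = 25320 kPa


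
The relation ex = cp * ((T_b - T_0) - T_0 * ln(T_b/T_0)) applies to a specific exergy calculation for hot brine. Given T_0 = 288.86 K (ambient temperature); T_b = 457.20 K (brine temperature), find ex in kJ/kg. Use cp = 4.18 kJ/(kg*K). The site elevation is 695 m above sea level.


ex = cp * ((T_b - T_0) - T_0 * ln(T_b/T_0))
ex = 4.18 * ((457.20 - 288.86) - 288.86 * ln(457.20/288.86))
ex = 149.23 kJ/kg


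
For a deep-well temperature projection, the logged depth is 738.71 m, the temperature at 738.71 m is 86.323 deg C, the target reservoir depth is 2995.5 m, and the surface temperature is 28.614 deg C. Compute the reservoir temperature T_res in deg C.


Step 1: grad = (T_d1 - T_surf)/d1 * 1000 = (86.323 - 28.614)/738.71 * 1000 = 78.12132 deg C/km
Step 2: T_res = T_surf + grad*d2/1000 = 28.614 + 78.12132*2995.5/1000 = 262.63 deg C
T_res = 262.63 deg C


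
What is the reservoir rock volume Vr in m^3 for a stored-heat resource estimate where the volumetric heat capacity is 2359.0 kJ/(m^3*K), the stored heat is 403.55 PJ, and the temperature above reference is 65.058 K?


Vr = Q_s * 1e12 / (rhoc * dT)
Vr = 403.55 * 1e12 / (2359.0 * 65.058)
Vr = 2.6295e+09 m^3


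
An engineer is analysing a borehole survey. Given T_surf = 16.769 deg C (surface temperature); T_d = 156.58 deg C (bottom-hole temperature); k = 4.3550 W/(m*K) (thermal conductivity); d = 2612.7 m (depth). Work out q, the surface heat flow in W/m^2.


Step 1: grad = (T_d - T_surf)/d * 1000 = (156.58 - 16.769)/2612.7 * 1000 = 53.51208 deg C/km
Step 2: q = k * grad / 1000 = 4.355 * 53.51208 / 1000 = 0.23305 W/m^2
q = 0.23305 W/m^2


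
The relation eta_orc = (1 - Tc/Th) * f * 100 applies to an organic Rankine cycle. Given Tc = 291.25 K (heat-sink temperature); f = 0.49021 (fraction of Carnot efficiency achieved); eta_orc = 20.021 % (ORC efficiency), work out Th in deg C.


Th = Tc / (1 - (eta_orc/100)/f)
Th = 291.25 / (1 - (20.021/100)/0.49021)
Th = 492.3230 K
Convert to deg C: 492.3230 - 273.15 = 219.17 deg C
Th = 219.17 deg C


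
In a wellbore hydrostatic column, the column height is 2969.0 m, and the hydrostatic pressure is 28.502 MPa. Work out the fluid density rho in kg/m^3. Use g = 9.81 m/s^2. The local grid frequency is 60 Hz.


rho = P * 1e6 / (g * h)
rho = 28.502 * 1e6 / (9.81 * 2969.0)
rho = 978.58 kg/m^3


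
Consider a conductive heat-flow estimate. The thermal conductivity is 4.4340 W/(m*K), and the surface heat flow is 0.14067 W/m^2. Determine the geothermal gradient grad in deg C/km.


grad = q * 1000 / k
grad = 0.14067 * 1000 / 4.4340
grad = 31.725 deg C/km


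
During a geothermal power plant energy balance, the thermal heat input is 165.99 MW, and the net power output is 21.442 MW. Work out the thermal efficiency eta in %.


eta = W_net / Q_in * 100
eta = 21.442 / 165.99 * 100
eta = 12.918 %


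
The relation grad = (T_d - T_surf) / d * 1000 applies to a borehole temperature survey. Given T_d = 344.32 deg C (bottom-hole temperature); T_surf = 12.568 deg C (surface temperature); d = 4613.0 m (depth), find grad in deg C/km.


grad = (T_d - T_surf) / d * 1000
grad = (344.32 - 12.568) / 4613.0 * 1000
grad = 71.917 deg C/km


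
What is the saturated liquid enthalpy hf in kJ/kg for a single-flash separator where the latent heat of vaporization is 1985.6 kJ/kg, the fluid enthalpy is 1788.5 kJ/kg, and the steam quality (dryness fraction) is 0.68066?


hf = h - x * hfg
hf = 1788.5 - 0.68066 * 1985.6
hf = 436.98 kJ/kg


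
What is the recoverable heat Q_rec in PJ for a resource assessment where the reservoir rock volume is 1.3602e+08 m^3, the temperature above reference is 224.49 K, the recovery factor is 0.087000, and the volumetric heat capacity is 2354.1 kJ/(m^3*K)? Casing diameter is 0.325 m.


Step 1: Q_s = Vr*rhoc*dT/1e12 = 1.3602e+08*2354.1*224.49/1e12 = 71.88275 PJ
Step 2: Q_rec = Q_s * RF = 71.88275 * 0.087 = 6.2538 PJ
Q_rec = 6.2538 PJ


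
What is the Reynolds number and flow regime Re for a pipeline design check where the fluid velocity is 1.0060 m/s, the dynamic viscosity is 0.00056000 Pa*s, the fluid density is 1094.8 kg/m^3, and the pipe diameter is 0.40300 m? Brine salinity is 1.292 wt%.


Step 1: Re = rho*vel*D/mu = 1094.8*1.006*0.403/0.00056 = 7.9259e+05
Step 2: Re = 7.9259e+05 > 4000, so flow is turbulent.
Re = 7.9259e+05 (turbulent)


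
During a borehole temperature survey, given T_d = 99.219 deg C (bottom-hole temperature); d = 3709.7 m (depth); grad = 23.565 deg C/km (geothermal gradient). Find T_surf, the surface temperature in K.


T_surf = T_d - grad * d / 1000
T_surf = 99.219 - 23.565 * 3709.7 / 1000
T_surf = 11.79992 deg C
Convert to K: 11.79992 + 273.15 = 284.95 K
T_surf = 284.95 K


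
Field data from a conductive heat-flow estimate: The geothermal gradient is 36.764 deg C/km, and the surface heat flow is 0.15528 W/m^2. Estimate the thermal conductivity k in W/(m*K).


k = q * 1000 / grad
k = 0.15528 * 1000 / 36.764
k = 4.2237 W/(m*K)


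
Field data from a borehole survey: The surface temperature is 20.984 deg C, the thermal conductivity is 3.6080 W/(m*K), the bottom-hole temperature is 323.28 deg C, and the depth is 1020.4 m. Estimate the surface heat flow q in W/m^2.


Step 1: grad = (T_d - T_surf)/d * 1000 = (323.28 - 20.984)/1020.4 * 1000 = 296.2525 deg C/km
Step 2: q = k * grad / 1000 = 3.608 * 296.2525 / 1000 = 1.0689 W/m^2
q = 1.0689 W/m^2


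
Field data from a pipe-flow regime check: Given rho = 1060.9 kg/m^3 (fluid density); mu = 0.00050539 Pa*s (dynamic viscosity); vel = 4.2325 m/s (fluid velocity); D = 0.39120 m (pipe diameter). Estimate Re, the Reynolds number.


Re = rho * vel * D / mu
Re = 1060.9 * 4.2325 * 0.39120 / 0.00050539
Re = 3.4757e+06


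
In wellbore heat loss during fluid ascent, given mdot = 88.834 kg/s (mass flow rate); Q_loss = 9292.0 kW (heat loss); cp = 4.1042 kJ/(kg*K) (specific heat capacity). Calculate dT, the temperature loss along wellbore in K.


dT = Q_loss / (mdot * cp)
dT = 9292.0 / (88.834 * 4.1042)
dT = 25.486 K


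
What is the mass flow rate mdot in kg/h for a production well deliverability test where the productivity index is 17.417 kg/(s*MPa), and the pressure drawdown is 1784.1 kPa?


mdot = PI * dP / 1000
mdot = 17.417 * 1784.1 / 1000
mdot = 31.07367 kg/s
Convert: 31.07367 kg/s * 3600.0 = 1.1187e+05 kg/h
mdot = 1.1187e+05 kg/h


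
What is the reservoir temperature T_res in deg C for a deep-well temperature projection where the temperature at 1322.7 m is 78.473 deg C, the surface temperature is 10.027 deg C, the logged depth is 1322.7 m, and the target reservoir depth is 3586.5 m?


Step 1: grad = (T_d1 - T_surf)/d1 * 1000 = (78.473 - 10.027)/1322.7 * 1000 = 51.74718 deg C/km
Step 2: T_res = T_surf + grad*d2/1000 = 10.027 + 51.74718*3586.5/1000 = 195.62 deg C
T_res = 195.62 deg C


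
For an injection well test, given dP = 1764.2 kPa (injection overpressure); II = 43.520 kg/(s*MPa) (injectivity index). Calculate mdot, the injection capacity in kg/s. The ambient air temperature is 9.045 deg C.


mdot = II * dP / 1000
mdot = 43.520 * 1764.2 / 1000
mdot = 76.778 kg/s


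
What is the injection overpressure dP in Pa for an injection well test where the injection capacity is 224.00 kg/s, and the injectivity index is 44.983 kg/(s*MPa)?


dP = mdot * 1000 / II
dP = 224.00 * 1000 / 44.983
dP = 4979.659 kPa
Convert: 4979.659 kPa * 1000.0 = 4.9797e+06 Pa
dP = 4.9797e+06 Pa


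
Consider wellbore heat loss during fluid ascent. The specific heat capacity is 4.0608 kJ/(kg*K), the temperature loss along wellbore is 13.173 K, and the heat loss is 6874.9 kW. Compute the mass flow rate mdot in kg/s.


mdot = Q_loss / (cp * dT)
mdot = 6874.9 / (4.0608 * 13.173)
mdot = 128.52 kg/s


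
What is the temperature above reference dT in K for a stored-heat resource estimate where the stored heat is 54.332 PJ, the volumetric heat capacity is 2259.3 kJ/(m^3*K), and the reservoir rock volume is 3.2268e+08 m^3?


dT = Q_s * 1e12 / (Vr * rhoc)
dT = 54.332 * 1e12 / (3.2268e+08 * 2259.3)
dT = 74.526 K


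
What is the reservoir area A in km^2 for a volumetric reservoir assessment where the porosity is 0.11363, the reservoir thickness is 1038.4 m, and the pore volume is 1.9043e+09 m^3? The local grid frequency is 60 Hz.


A = Vp / (1e6 * hr * phi)
A = 1.9043e+09 / (1e6 * 1038.4 * 0.11363)
A = 16.139 km^2


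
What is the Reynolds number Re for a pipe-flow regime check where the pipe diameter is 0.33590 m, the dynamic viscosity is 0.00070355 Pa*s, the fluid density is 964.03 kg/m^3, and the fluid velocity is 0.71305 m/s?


Re = rho * vel * D / mu
Re = 964.03 * 0.71305 * 0.33590 / 0.00070355
Re = 3.2819e+05


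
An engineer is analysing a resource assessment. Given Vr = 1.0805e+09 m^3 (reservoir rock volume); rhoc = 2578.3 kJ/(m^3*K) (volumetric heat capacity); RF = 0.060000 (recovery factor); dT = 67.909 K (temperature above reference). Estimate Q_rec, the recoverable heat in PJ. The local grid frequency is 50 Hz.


Step 1: Q_s = Vr*rhoc*dT/1e12 = 1.0805e+09*2578.3*67.909/1e12 = 189.1845 PJ
Step 2: Q_rec = Q_s * RF = 189.1845 * 0.06 = 11.351 PJ
Q_rec = 11.351 PJ


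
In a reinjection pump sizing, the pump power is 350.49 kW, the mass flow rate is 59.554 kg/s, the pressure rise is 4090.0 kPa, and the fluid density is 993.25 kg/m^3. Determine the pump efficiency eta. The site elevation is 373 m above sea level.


eta = mdot * dP / (rho * P_pump)
eta = 59.554 * 4090.0 / (993.25 * 350.49)
eta = 0.69968


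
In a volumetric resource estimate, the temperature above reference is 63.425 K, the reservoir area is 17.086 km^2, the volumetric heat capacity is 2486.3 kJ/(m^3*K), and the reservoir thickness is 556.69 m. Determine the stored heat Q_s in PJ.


Step 1: Vr = A*1e6*hr = 17.086*1e6*556.69 = 9.511605e+09 m^3
Step 2: Q_s = Vr*rhoc*dT/1e12 = 9.511605e+09*2486.3*63.425/1e12 = 1499.9 PJ
Q_s = 1499.9 PJ


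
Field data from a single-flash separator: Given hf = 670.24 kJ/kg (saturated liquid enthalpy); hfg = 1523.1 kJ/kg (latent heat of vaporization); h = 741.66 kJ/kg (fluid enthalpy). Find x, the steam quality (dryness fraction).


x = (h - hf) / hfg
x = (741.66 - 670.24) / 1523.1
x = 0.046891


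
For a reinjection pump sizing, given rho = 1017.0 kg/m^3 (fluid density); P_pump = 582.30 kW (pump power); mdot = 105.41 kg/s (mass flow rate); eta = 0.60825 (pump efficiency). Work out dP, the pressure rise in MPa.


dP = P_pump * rho * eta / mdot
dP = 582.30 * 1017.0 * 0.60825 / 105.41
dP = 3417.182 kPa
Convert: 3417.182 kPa * 0.001 = 3.4172 MPa
dP = 3.4172 MPa


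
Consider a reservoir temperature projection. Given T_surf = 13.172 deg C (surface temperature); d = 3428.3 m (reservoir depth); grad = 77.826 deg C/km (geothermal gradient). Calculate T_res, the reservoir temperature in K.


T_res = T_surf + grad * d / 1000
T_res = 13.172 + 77.826 * 3428.3 / 1000
T_res = 279.9829 deg C
Convert to K: 279.9829 + 273.15 = 553.13 K
T_res = 553.13 K


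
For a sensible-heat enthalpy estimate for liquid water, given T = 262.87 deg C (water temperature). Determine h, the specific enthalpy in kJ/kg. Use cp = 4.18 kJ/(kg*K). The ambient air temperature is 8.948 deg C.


h = cp * T
h = 4.18 * 262.87
h = 1098.8 kJ/kg


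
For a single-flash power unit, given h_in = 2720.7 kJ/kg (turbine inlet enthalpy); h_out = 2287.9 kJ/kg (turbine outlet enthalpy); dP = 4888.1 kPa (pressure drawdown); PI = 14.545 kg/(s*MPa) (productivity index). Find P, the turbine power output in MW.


Step 1: mdot = PI * dP / 1000 = 14.545 * 4888.1 / 1000 = 71.09741 kg/s
Step 2: P = mdot*(h_in - h_out)/1000 = 71.09741*(2720.7 - 2287.9)/1000 = 30.771 MW
P = 30.771 MW


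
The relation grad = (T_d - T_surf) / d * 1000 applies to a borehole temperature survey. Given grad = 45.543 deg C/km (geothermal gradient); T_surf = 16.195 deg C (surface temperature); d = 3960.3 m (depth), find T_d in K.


T_d = T_surf + grad * d / 1000
T_d = 16.195 + 45.543 * 3960.3 / 1000
T_d = 196.5589 deg C
Convert to K: 196.5589 + 273.15 = 469.71 K
T_d = 469.71 K


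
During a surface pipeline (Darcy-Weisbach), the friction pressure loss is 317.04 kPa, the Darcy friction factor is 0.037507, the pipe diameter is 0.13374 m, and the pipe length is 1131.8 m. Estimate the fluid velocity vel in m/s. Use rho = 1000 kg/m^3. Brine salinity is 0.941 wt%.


vel = sqrt(dP*1000*2*D / (f*L*rho))
vel = sqrt(317.04*1000*2*0.13374 / (0.037507*1131.8*1000))
vel = 1.4134 m/s


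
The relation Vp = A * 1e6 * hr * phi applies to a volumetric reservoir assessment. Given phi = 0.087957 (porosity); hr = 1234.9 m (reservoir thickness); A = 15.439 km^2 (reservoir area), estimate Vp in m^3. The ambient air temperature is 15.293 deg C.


Vp = A * 1e6 * hr * phi
Vp = 15.439 * 1e6 * 1234.9 * 0.087957
Vp = 1.6770e+09 m^3
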